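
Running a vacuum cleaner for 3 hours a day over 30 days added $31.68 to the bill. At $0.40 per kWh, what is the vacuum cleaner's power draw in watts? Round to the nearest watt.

Energy = $31.68 ÷ $0.40/kWh = 79.2 kWh
Runtime = 3 h/day × 30 days = 90 h
Power = 79.2 kWh ÷ 90 h = 0.88 kW = 880 W

880 W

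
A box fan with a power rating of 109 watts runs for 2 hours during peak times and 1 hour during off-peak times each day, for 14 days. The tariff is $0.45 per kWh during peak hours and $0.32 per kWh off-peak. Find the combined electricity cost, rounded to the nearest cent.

Peak energy = 0.109 kW × 2 h × 14 = 3.052 kWh
Off-peak energy = 0.109 kW × 1 h × 14 = 1.526 kWh
Cost = 3.052 × $0.45 + 1.526 × $0.32 = $1.3734 + $0.48832 = $1.86

$1.86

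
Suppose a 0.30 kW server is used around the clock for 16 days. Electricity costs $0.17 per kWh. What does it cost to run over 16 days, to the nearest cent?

Runtime = 24 h × 16 = 384 h
Energy = 0.3 kW × 384 h = 115.2 kWh
Cost = 115.2 kWh × $0.17/kWh = $19.58

$19.58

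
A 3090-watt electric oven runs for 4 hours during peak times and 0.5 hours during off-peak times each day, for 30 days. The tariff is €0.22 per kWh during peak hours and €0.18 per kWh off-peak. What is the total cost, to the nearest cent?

Peak energy = 3.09 kW × 4 h × 30 = 370.8 kWh
Off-peak energy = 3.09 kW × 0.5 h × 30 = 46.35 kWh
Cost = 370.8 × €0.22 + 46.35 × €0.18 = €81.576 + €8.343 = €89.92

€89.92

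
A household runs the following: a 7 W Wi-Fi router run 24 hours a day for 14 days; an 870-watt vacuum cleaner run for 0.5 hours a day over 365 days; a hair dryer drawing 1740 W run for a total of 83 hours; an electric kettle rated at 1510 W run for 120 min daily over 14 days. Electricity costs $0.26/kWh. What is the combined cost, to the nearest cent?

Wi-Fi router: Runtime = 24 h × 14 = 336 h
Wi-Fi router: 0.007 kW × 336 h = 2.352 kWh
vacuum cleaner: Runtime = 0.5 h/day × 365 days = 182.5 h
vacuum cleaner: 0.87 kW × 182.5 h = 158.775 kWh
hair dryer: 1.74 kW × 83 h = 144.42 kWh
electric kettle: Runtime = 120 min × 14 = 1680 min = 28 h
electric kettle: 1.51 kW × 28 h = 42.28 kWh
Total energy = 347.827 kWh
Cost = 347.827 × $0.26 = $90.44

$90.44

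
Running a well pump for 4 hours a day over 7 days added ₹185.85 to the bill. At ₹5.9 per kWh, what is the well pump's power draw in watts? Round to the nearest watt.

Energy = ₹185.85 ÷ ₹5.9/kWh = 31.5 kWh
Runtime = 4 h/day × 7 days = 28 h
Power = 31.5 kWh ÷ 28 h = 1.125 kW = 1125 W

1125 W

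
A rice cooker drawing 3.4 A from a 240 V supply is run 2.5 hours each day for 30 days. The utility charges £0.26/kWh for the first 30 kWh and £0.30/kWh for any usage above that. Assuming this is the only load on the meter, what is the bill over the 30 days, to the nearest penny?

Power = 3.4 A × 240 V = 816 W = 0.816 kW
Runtime = 2.5 h/day × 30 days = 75 h
Energy = 0.816 kW × 75 h = 61.2 kWh
Tier 1 (0–30 kWh): 30 × £0.26 = £7.8
Above 30 kWh: 31.2 × £0.30 = £9.36
Bill = £17.16

£17.16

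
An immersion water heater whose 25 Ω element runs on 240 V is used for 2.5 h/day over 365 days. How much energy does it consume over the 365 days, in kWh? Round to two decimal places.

2102.40 kWh

Power = V²/R = 240²/25 = 2304 W = 2.304 kW
Runtime = 2.5 h/day × 365 days = 912.5 h
Energy = 2.304 kW × 912.5 h = 2102.4 kWh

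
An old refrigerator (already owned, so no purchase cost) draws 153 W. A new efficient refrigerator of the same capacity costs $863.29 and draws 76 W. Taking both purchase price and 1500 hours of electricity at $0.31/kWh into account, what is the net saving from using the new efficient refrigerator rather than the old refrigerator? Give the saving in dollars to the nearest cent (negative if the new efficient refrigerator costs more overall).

-$827.49

old refrigerator: $0.00 + (153/1000) kW × 1500 h × $0.31 = $0.00 + $71.145 = $71.145
new efficient refrigerator: $863.29 + (76/1000) kW × 1500 h × $0.31 = $863.29 + $35.34 = $898.63
Saving = $71.145 − $898.63 = −$827.485 → -$827.49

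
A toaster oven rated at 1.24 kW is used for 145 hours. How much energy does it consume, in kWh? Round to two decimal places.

179.80 kWh

Energy = 1.24 kW × 145 h = 179.8 kWh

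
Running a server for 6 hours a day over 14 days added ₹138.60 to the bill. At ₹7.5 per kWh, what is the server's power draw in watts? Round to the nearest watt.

220 W

Energy = ₹138.60 ÷ ₹7.5/kWh = 18.48 kWh
Runtime = 6 h/day × 14 days = 84 h
Power = 18.48 kWh ÷ 84 h = 0.22 kW = 220 W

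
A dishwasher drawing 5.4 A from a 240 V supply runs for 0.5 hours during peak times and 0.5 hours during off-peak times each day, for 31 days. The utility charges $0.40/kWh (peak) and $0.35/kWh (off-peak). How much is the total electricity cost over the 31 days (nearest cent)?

Power = 5.4 A × 240 V = 1296 W = 1.296 kW
Peak energy = 1.296 kW × 0.5 h × 31 = 20.088 kWh
Off-peak energy = 1.296 kW × 0.5 h × 31 = 20.088 kWh
Cost = 20.088 × $0.40 + 20.088 × $0.35 = $8.0352 + $7.0308 = $15.07

$15.07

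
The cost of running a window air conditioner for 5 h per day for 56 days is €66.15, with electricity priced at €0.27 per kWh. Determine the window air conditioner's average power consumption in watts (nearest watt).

Energy = €66.15 ÷ €0.27/kWh = 245 kWh
Runtime = 5 h/day × 56 days = 280 h
Power = 245 kWh ÷ 280 h = 0.875 kW = 875 W

875 W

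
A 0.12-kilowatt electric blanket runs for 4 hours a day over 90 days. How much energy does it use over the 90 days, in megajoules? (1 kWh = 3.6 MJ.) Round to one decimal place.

155.5 MJ

Runtime = 4 h/day × 90 days = 360 h
Energy = 0.12 kW × 360 h = 43.2 kWh
= 43.2 × 3.6 MJ = 155.5 MJ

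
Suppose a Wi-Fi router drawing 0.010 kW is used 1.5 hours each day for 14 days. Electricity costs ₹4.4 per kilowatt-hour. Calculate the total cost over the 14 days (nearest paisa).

Runtime = 1.5 h/day × 14 days = 21 h
Energy = 0.01 kW × 21 h = 0.21 kWh
Cost = 0.21 kWh × ₹4.4/kWh = ₹0.92

₹0.92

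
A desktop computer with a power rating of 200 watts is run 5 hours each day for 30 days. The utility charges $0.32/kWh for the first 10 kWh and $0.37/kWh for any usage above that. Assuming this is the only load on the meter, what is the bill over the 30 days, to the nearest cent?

Runtime = 5 h/day × 30 days = 150 h
Energy = 0.2 kW × 150 h = 30 kWh
Tier 1 (0–10 kWh): 10 × $0.32 = $3.2
Above 10 kWh: 20 × $0.37 = $7.4
Bill = $10.60

$10.60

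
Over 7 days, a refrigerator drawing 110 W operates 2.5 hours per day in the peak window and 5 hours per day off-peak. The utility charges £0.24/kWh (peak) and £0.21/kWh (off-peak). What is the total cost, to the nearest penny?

Peak energy = 0.11 kW × 2.5 h × 7 = 1.925 kWh
Off-peak energy = 0.11 kW × 5 h × 7 = 3.85 kWh
Cost = 1.925 × £0.24 + 3.85 × £0.21 = £0.462 + £0.8085 = £1.27

£1.27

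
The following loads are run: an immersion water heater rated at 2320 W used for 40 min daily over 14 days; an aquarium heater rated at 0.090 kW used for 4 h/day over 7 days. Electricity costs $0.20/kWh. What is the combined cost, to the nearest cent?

$4.83

immersion water heater: Runtime = 40 min × 14 = 560 min = 9.333333… h
immersion water heater: 2.32 kW × 9.333333… h = 21.653333… kWh
aquarium heater: Runtime = 4 h/day × 7 days = 28 h
aquarium heater: 0.09 kW × 28 h = 2.52 kWh
Total energy = 24.173333… kWh
Cost = 24.173333… × $0.20 = $4.83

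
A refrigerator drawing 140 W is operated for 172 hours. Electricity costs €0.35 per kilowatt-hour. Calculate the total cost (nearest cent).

Energy = 0.14 kW × 172 h = 24.08 kWh
Cost = 24.08 kWh × €0.35/kWh = €8.43

€8.43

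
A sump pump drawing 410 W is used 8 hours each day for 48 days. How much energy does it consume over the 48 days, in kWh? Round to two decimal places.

157.44 kWh

Runtime = 8 h/day × 48 days = 384 h
Energy = 0.41 kW × 384 h = 157.44 kWh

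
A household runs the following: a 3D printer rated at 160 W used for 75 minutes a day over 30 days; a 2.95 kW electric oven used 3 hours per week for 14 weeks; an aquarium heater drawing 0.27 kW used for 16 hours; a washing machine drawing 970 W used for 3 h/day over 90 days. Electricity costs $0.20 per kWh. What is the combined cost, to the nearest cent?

$79.22

3D printer: Runtime = 75 min × 30 = 2250 min = 37.5 h
3D printer: 0.16 kW × 37.5 h = 6 kWh
electric oven: Runtime = 3 h/week × 14 weeks = 42 h
electric oven: 2.95 kW × 42 h = 123.9 kWh
aquarium heater: 0.27 kW × 16 h = 4.32 kWh
washing machine: Runtime = 3 h/day × 90 days = 270 h
washing machine: 0.97 kW × 270 h = 261.9 kWh
Total energy = 396.12 kWh
Cost = 396.12 × $0.20 = $79.22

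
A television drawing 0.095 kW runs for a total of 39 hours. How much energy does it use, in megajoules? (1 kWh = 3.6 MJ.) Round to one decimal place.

13.3 MJ

Energy = 0.095 kW × 39 h = 3.705 kWh
= 3.705 × 3.6 MJ = 13.3 MJ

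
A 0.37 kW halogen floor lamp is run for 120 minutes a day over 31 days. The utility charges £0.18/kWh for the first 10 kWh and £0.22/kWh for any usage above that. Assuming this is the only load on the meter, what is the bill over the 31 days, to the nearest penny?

£4.65

Runtime = 120 min × 31 = 3720 min = 62 h
Energy = 0.37 kW × 62 h = 22.94 kWh
Tier 1 (0–10 kWh): 10 × £0.18 = £1.8
Above 10 kWh: 12.94 × £0.22 = £2.8468
Bill = £4.65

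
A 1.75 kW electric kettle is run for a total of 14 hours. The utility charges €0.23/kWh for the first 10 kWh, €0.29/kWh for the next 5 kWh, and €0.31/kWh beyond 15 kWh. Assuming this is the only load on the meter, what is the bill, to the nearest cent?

Energy = 1.75 kW × 14 h = 24.5 kWh
Tier 1 (0–10 kWh): 10 × €0.23 = €2.3
Tier 2 (10–15 kWh): 5 × €0.29 = €1.45
Above 15 kWh: 9.5 × €0.31 = €2.945
Bill = €6.70

€6.70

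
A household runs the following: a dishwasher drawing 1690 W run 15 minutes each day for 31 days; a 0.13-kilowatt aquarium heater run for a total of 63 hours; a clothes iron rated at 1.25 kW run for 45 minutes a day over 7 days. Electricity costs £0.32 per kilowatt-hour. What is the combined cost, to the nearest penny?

dishwasher: Runtime = 15 min × 31 = 465 min = 7.75 h
dishwasher: 1.69 kW × 7.75 h = 13.0975 kWh
aquarium heater: 0.13 kW × 63 h = 8.19 kWh
clothes iron: Runtime = 45 min × 7 = 315 min = 5.25 h
clothes iron: 1.25 kW × 5.25 h = 6.5625 kWh
Total energy = 27.85 kWh
Cost = 27.85 × £0.32 = £8.91

£8.91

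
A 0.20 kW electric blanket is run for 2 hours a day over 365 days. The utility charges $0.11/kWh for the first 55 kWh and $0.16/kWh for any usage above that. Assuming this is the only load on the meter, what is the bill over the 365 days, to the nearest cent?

Runtime = 2 h/day × 365 days = 730 h
Energy = 0.2 kW × 730 h = 146 kWh
Tier 1 (0–55 kWh): 55 × $0.11 = $6.05
Above 55 kWh: 91 × $0.16 = $14.56
Bill = $20.61

$20.61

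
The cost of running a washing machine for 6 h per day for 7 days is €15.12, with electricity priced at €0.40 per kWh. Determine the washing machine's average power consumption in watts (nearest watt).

900 W

Energy = €15.12 ÷ €0.40/kWh = 37.8 kWh
Runtime = 6 h/day × 7 days = 42 h
Power = 37.8 kWh ÷ 42 h = 0.9 kW = 900 W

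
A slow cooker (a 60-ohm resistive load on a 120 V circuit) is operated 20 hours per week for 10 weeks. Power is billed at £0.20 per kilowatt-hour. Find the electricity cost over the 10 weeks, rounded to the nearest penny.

£9.60

Power = V²/R = 120²/60 = 240 W = 0.24 kW
Runtime = 20 h/week × 10 weeks = 200 h
Energy = 0.24 kW × 200 h = 48 kWh
Cost = 48 kWh × £0.20/kWh = £9.60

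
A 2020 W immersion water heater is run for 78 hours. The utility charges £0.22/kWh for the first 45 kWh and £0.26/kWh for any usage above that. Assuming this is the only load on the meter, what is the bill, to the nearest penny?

£39.17

Energy = 2.02 kW × 78 h = 157.56 kWh
Tier 1 (0–45 kWh): 45 × £0.22 = £9.9
Above 45 kWh: 112.56 × £0.26 = £29.2656
Bill = £39.17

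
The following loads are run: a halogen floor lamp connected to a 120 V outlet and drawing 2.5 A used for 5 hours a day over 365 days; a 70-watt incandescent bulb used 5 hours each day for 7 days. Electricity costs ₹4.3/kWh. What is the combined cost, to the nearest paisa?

₹2364.79

halogen floor lamp: Power = 2.5 A × 120 V = 300 W = 0.3 kW
halogen floor lamp: Runtime = 5 h/day × 365 days = 1825 h
halogen floor lamp: 0.3 kW × 1825 h = 547.5 kWh
incandescent bulb: Runtime = 5 h/day × 7 days = 35 h
incandescent bulb: 0.07 kW × 35 h = 2.45 kWh
Total energy = 549.95 kWh
Cost = 549.95 × ₹4.3 = ₹2364.79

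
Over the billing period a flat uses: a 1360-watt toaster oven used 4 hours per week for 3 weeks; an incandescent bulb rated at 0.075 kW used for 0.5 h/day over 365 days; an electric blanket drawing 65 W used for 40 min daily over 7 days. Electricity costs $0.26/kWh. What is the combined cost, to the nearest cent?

$7.88

toaster oven: Runtime = 4 h/week × 3 weeks = 12 h
toaster oven: 1.36 kW × 12 h = 16.32 kWh
incandescent bulb: Runtime = 0.5 h/day × 365 days = 182.5 h
incandescent bulb: 0.075 kW × 182.5 h = 13.6875 kWh
electric blanket: Runtime = 40 min × 7 = 280 min = 4.666666… h
electric blanket: 0.065 kW × 4.666666… h = 0.303333… kWh
Total energy = 30.310833… kWh
Cost = 30.310833… × $0.26 = $7.88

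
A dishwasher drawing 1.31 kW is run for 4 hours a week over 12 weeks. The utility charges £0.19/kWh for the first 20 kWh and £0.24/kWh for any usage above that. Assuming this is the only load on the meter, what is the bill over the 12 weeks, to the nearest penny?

Runtime = 4 h/week × 12 weeks = 48 h
Energy = 1.31 kW × 48 h = 62.88 kWh
Tier 1 (0–20 kWh): 20 × £0.19 = £3.8
Above 20 kWh: 42.88 × £0.24 = £10.2912
Bill = £14.09

£14.09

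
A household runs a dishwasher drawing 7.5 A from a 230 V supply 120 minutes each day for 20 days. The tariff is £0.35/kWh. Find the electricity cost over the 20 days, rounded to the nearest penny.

Power = 7.5 A × 230 V = 1725 W = 1.725 kW
Runtime = 120 min × 20 = 2400 min = 40 h
Energy = 1.725 kW × 40 h = 69 kWh
Cost = 69 kWh × £0.35/kWh = £24.15

£24.15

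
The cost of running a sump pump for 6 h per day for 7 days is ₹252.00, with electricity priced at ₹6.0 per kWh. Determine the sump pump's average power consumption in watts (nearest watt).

1000 W

Energy = ₹252.00 ÷ ₹6.0/kWh = 42 kWh
Runtime = 6 h/day × 7 days = 42 h
Power = 42 kWh ÷ 42 h = 1 kW = 1000 W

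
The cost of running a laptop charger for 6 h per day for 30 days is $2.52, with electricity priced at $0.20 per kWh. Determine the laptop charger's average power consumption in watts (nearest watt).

70 W

Energy = $2.52 ÷ $0.20/kWh = 12.6 kWh
Runtime = 6 h/day × 30 days = 180 h
Power = 12.6 kWh ÷ 180 h = 0.07 kW = 70 W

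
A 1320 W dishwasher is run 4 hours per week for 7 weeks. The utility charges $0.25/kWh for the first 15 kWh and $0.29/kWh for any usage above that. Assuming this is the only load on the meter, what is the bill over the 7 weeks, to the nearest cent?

$10.12

Runtime = 4 h/week × 7 weeks = 28 h
Energy = 1.32 kW × 28 h = 36.96 kWh
Tier 1 (0–15 kWh): 15 × $0.25 = $3.75
Above 15 kWh: 21.96 × $0.29 = $6.3684
Bill = $10.12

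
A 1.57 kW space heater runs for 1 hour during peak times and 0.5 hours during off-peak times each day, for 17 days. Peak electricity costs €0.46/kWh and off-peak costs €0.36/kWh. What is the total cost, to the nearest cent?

Peak energy = 1.57 kW × 1 h × 17 = 26.69 kWh
Off-peak energy = 1.57 kW × 0.5 h × 17 = 13.345 kWh
Cost = 26.69 × €0.46 + 13.345 × €0.36 = €12.2774 + €4.8042 = €17.08

€17.08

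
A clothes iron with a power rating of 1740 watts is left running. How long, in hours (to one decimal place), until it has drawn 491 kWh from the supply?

Hours = 491 kWh ÷ 1.74 kW = 282.2 h

282.2 h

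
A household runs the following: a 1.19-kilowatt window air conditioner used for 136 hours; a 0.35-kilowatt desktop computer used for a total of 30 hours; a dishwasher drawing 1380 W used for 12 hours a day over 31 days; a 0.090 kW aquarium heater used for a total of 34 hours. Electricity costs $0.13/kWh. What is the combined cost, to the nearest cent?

$89.54

window air conditioner: 1.19 kW × 136 h = 161.84 kWh
desktop computer: 0.35 kW × 30 h = 10.5 kWh
dishwasher: Runtime = 12 h/day × 31 days = 372 h
dishwasher: 1.38 kW × 372 h = 513.36 kWh
aquarium heater: 0.09 kW × 34 h = 3.06 kWh
Total energy = 688.76 kWh
Cost = 688.76 × $0.13 = $89.54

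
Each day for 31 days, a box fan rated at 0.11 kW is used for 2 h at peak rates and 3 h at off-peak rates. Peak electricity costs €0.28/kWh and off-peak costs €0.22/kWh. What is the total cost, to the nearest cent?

€4.16

Peak energy = 0.11 kW × 2 h × 31 = 6.82 kWh
Off-peak energy = 0.11 kW × 3 h × 31 = 10.23 kWh
Cost = 6.82 × €0.28 + 10.23 × €0.22 = €1.9096 + €2.2506 = €4.16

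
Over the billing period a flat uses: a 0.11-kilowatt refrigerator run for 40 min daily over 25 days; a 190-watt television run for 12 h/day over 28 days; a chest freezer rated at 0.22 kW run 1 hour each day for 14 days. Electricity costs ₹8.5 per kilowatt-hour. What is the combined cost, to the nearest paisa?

refrigerator: Runtime = 40 min × 25 = 1000 min = 16.666666… h
refrigerator: 0.11 kW × 16.666666… h = 1.833333… kWh
television: Runtime = 12 h/day × 28 days = 336 h
television: 0.19 kW × 336 h = 63.84 kWh
chest freezer: Runtime = 1 h/day × 14 days = 14 h
chest freezer: 0.22 kW × 14 h = 3.08 kWh
Total energy = 68.753333… kWh
Cost = 68.753333… × ₹8.5 = ₹584.40

₹584.40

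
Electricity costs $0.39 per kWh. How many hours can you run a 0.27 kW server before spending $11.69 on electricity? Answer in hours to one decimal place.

111.0 h

Energy available = $11.69 ÷ $0.39/kWh = 29.9744 kWh
Hours = 29.9744 kWh ÷ 0.27 kW = 111.0 h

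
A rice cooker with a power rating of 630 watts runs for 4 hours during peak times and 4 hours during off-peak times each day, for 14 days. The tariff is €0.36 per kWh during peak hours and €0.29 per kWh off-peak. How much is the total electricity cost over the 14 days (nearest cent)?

€22.93

Peak energy = 0.63 kW × 4 h × 14 = 35.28 kWh
Off-peak energy = 0.63 kW × 4 h × 14 = 35.28 kWh
Cost = 35.28 × €0.36 + 35.28 × €0.29 = €12.7008 + €10.2312 = €22.93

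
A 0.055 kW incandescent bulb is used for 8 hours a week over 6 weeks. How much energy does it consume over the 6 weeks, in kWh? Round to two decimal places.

2.64 kWh

Runtime = 8 h/week × 6 weeks = 48 h
Energy = 0.055 kW × 48 h = 2.64 kWh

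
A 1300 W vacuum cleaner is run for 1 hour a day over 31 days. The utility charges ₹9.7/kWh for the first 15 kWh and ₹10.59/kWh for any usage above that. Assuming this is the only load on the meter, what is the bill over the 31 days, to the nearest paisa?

₹413.43

Runtime = 1 h/day × 31 days = 31 h
Energy = 1.3 kW × 31 h = 40.3 kWh
Tier 1 (0–15 kWh): 15 × ₹9.7 = ₹145.5
Above 15 kWh: 25.3 × ₹10.59 = ₹267.927
Bill = ₹413.43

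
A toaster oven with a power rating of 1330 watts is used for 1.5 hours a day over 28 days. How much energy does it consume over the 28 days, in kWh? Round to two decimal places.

Runtime = 1.5 h/day × 28 days = 42 h
Energy = 1.33 kW × 42 h = 55.86 kWh

55.86 kWh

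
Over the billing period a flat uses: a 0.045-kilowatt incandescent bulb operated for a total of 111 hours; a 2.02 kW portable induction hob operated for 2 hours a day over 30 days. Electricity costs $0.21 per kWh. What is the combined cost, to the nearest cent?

incandescent bulb: 0.045 kW × 111 h = 4.995 kWh
portable induction hob: Runtime = 2 h/day × 30 days = 60 h
portable induction hob: 2.02 kW × 60 h = 121.2 kWh
Total energy = 126.195 kWh
Cost = 126.195 × $0.21 = $26.50

$26.50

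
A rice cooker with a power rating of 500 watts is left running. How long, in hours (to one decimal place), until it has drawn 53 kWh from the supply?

Hours = 53 kWh ÷ 0.5 kW = 106.0 h

106.0 h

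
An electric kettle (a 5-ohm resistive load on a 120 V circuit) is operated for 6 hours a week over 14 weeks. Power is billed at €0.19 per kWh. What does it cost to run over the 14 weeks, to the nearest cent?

Power = V²/R = 120²/5 = 2880 W = 2.88 kW
Runtime = 6 h/week × 14 weeks = 84 h
Energy = 2.88 kW × 84 h = 241.92 kWh
Cost = 241.92 kWh × €0.19/kWh = €45.96

€45.96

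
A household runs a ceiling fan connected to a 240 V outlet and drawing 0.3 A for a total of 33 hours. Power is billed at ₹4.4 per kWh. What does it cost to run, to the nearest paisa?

Power = 0.3 A × 240 V = 72 W = 0.072 kW
Energy = 0.072 kW × 33 h = 2.376 kWh
Cost = 2.376 kWh × ₹4.4/kWh = ₹10.45

₹10.45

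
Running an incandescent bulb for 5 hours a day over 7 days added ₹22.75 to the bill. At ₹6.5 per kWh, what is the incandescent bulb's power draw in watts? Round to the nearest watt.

100 W

Energy = ₹22.75 ÷ ₹6.5/kWh = 3.5 kWh
Runtime = 5 h/day × 7 days = 35 h
Power = 3.5 kWh ÷ 35 h = 0.1 kW = 100 W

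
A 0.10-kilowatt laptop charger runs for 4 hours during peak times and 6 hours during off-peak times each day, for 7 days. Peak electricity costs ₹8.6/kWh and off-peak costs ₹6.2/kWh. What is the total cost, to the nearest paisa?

₹50.12

Peak energy = 0.1 kW × 4 h × 7 = 2.8 kWh
Off-peak energy = 0.1 kW × 6 h × 7 = 4.2 kWh
Cost = 2.8 × ₹8.6 + 4.2 × ₹6.2 = ₹24.08 + ₹26.04 = ₹50.12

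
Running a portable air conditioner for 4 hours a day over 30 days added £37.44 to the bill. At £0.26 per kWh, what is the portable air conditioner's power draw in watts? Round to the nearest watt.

Energy = £37.44 ÷ £0.26/kWh = 144 kWh
Runtime = 4 h/day × 30 days = 120 h
Power = 144 kWh ÷ 120 h = 1.2 kW = 1200 W

1200 W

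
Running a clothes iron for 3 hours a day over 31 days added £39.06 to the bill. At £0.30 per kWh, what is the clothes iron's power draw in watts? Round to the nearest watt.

Energy = £39.06 ÷ £0.30/kWh = 130.2 kWh
Runtime = 3 h/day × 31 days = 93 h
Power = 130.2 kWh ÷ 93 h = 1.4 kW = 1400 W

1400 W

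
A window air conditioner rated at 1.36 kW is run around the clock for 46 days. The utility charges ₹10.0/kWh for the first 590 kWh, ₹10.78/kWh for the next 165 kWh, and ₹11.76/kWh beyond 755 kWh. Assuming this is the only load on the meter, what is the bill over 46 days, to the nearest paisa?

Runtime = 24 h × 46 = 1104 h
Energy = 1.36 kW × 1104 h = 1501.44 kWh
Tier 1 (0–590 kWh): 590 × ₹10.0 = ₹5900
Tier 2 (590–755 kWh): 165 × ₹10.78 = ₹1778.7
Above 755 kWh: 746.44 × ₹11.76 = ₹8778.1344
Bill = ₹16456.83

₹16456.83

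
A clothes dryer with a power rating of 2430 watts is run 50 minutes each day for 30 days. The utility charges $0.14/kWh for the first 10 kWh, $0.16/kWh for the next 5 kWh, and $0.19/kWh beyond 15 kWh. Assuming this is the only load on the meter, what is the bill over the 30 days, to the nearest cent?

$10.89

Runtime = 50 min × 30 = 1500 min = 25 h
Energy = 2.43 kW × 25 h = 60.75 kWh
Tier 1 (0–10 kWh): 10 × $0.14 = $1.4
Tier 2 (10–15 kWh): 5 × $0.16 = $0.8
Above 15 kWh: 45.75 × $0.19 = $8.6925
Bill = $10.89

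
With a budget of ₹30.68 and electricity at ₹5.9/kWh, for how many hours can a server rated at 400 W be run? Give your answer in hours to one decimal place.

13.0 h

Energy available = ₹30.68 ÷ ₹5.9/kWh = 5.2 kWh
Hours = 5.2 kWh ÷ 0.4 kW = 13.0 h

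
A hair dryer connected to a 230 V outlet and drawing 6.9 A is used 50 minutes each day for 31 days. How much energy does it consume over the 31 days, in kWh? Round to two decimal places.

41.00 kWh

Power = 6.9 A × 230 V = 1587 W = 1.587 kW
Runtime = 50 min × 31 = 1550 min = 25.833333… h
Energy = 1.587 kW × 25.833333… h = 40.9975 kWh ≈ 41.00 kWh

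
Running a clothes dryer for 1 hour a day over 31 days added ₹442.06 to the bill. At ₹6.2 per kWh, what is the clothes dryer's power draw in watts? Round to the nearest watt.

2300 W

Energy = ₹442.06 ÷ ₹6.2/kWh = 71.3 kWh
Runtime = 1 h/day × 31 days = 31 h
Power = 71.3 kWh ÷ 31 h = 2.3 kW = 2300 W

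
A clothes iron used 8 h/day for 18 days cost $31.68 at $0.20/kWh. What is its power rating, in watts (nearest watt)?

Energy = $31.68 ÷ $0.20/kWh = 158.4 kWh
Runtime = 8 h/day × 18 days = 144 h
Power = 158.4 kWh ÷ 144 h = 1.1 kW = 1100 W

1100 W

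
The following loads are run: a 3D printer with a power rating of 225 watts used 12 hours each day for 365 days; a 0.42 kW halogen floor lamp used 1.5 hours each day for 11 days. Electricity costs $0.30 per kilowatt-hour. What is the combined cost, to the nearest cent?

$297.73

3D printer: Runtime = 12 h/day × 365 days = 4380 h
3D printer: 0.225 kW × 4380 h = 985.5 kWh
halogen floor lamp: Runtime = 1.5 h/day × 11 days = 16.5 h
halogen floor lamp: 0.42 kW × 16.5 h = 6.93 kWh
Total energy = 992.43 kWh
Cost = 992.43 × $0.30 = $297.73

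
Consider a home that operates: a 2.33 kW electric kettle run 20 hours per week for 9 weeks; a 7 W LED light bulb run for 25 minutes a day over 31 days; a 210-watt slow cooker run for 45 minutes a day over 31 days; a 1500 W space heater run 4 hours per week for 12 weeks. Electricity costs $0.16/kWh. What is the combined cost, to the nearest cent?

$79.42

electric kettle: Runtime = 20 h/week × 9 weeks = 180 h
electric kettle: 2.33 kW × 180 h = 419.4 kWh
LED light bulb: Runtime = 25 min × 31 = 775 min = 12.916666… h
LED light bulb: 0.007 kW × 12.916666… h = 0.090416… kWh
slow cooker: Runtime = 45 min × 31 = 1395 min = 23.25 h
slow cooker: 0.21 kW × 23.25 h = 4.8825 kWh
space heater: Runtime = 4 h/week × 12 weeks = 48 h
space heater: 1.5 kW × 48 h = 72 kWh
Total energy = 496.372916… kWh
Cost = 496.372916… × $0.16 = $79.42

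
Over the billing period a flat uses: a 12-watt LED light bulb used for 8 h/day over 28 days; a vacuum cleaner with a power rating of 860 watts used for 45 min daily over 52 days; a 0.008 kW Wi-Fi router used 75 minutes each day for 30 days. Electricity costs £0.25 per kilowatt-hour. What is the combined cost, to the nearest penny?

£9.13

LED light bulb: Runtime = 8 h/day × 28 days = 224 h
LED light bulb: 0.012 kW × 224 h = 2.688 kWh
vacuum cleaner: Runtime = 45 min × 52 = 2340 min = 39 h
vacuum cleaner: 0.86 kW × 39 h = 33.54 kWh
Wi-Fi router: Runtime = 75 min × 30 = 2250 min = 37.5 h
Wi-Fi router: 0.008 kW × 37.5 h = 0.3 kWh
Total energy = 36.528 kWh
Cost = 36.528 × £0.25 = £9.13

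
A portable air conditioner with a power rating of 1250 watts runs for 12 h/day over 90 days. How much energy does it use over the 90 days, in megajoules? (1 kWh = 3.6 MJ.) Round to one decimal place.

4860.0 MJ

Runtime = 12 h/day × 90 days = 1080 h
Energy = 1.25 kW × 1080 h = 1350 kWh
= 1350 × 3.6 MJ = 4860.0 MJ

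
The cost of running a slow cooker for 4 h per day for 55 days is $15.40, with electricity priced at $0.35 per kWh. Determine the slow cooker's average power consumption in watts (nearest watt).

200 W

Energy = $15.40 ÷ $0.35/kWh = 44 kWh
Runtime = 4 h/day × 55 days = 220 h
Power = 44 kWh ÷ 220 h = 0.2 kW = 200 W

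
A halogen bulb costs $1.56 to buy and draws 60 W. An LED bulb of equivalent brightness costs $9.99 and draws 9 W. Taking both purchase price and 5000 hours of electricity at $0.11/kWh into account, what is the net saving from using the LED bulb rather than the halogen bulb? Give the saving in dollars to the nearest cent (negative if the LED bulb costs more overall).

halogen bulb: $1.56 + (60/1000) kW × 5000 h × $0.11 = $1.56 + $33 = $34.56
LED bulb: $9.99 + (9/1000) kW × 5000 h × $0.11 = $9.99 + $4.95 = $14.94
Saving = $34.56 − $14.94 = $19.62

$19.62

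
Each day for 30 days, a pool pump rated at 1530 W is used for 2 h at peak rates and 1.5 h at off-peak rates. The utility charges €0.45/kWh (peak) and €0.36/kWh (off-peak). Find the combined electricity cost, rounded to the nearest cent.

€66.10

Peak energy = 1.53 kW × 2 h × 30 = 91.8 kWh
Off-peak energy = 1.53 kW × 1.5 h × 30 = 68.85 kWh
Cost = 91.8 × €0.45 + 68.85 × €0.36 = €41.31 + €24.786 = €66.10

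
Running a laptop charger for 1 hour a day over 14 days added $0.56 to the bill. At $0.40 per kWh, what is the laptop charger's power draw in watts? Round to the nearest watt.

Energy = $0.56 ÷ $0.40/kWh = 1.4 kWh
Runtime = 1 h/day × 14 days = 14 h
Power = 1.4 kWh ÷ 14 h = 0.1 kW = 100 W

100 W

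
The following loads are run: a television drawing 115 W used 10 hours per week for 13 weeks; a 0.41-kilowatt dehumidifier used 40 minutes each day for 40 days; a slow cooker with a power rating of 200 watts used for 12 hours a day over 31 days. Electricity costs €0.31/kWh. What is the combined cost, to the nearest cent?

television: Runtime = 10 h/week × 13 weeks = 130 h
television: 0.115 kW × 130 h = 14.95 kWh
dehumidifier: Runtime = 40 min × 40 = 1600 min = 26.666666… h
dehumidifier: 0.41 kW × 26.666666… h = 10.933333… kWh
slow cooker: Runtime = 12 h/day × 31 days = 372 h
slow cooker: 0.2 kW × 372 h = 74.4 kWh
Total energy = 100.283333… kWh
Cost = 100.283333… × €0.31 = €31.09

€31.09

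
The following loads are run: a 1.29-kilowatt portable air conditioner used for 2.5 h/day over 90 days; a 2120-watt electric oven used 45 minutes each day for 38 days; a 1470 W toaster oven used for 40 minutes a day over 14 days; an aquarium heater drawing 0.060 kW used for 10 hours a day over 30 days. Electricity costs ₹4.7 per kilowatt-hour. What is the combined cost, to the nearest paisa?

₹1797.23

portable air conditioner: Runtime = 2.5 h/day × 90 days = 225 h
portable air conditioner: 1.29 kW × 225 h = 290.25 kWh
electric oven: Runtime = 45 min × 38 = 1710 min = 28.5 h
electric oven: 2.12 kW × 28.5 h = 60.42 kWh
toaster oven: Runtime = 40 min × 14 = 560 min = 9.333333… h
toaster oven: 1.47 kW × 9.333333… h = 13.72 kWh
aquarium heater: Runtime = 10 h/day × 30 days = 300 h
aquarium heater: 0.06 kW × 300 h = 18 kWh
Total energy = 382.39 kWh
Cost = 382.39 × ₹4.7 = ₹1797.23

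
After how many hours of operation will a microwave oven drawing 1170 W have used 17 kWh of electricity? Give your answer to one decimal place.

14.5 h

Hours = 17 kWh ÷ 1.17 kW = 14.5 h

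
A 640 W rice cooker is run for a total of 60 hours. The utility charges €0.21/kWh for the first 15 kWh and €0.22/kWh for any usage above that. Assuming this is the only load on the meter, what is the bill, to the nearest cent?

Energy = 0.64 kW × 60 h = 38.4 kWh
Tier 1 (0–15 kWh): 15 × €0.21 = €3.15
Above 15 kWh: 23.4 × €0.22 = €5.148
Bill = €8.30

€8.30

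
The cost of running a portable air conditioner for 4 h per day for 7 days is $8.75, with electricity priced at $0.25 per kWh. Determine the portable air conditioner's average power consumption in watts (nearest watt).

Energy = $8.75 ÷ $0.25/kWh = 35 kWh
Runtime = 4 h/day × 7 days = 28 h
Power = 35 kWh ÷ 28 h = 1.25 kW = 1250 W

1250 W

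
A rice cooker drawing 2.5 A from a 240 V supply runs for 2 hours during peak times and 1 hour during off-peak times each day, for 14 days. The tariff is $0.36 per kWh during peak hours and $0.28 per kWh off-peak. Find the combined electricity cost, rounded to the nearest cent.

Power = 2.5 A × 240 V = 600 W = 0.6 kW
Peak energy = 0.6 kW × 2 h × 14 = 16.8 kWh
Off-peak energy = 0.6 kW × 1 h × 14 = 8.4 kWh
Cost = 16.8 × $0.36 + 8.4 × $0.28 = $6.048 + $2.352 = $8.40

$8.40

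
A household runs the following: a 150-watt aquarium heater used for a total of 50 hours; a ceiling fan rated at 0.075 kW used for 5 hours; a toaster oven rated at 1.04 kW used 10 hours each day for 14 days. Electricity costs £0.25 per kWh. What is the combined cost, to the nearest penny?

£38.37

aquarium heater: 0.15 kW × 50 h = 7.5 kWh
ceiling fan: 0.075 kW × 5 h = 0.375 kWh
toaster oven: Runtime = 10 h/day × 14 days = 140 h
toaster oven: 1.04 kW × 140 h = 145.6 kWh
Total energy = 153.475 kWh
Cost = 153.475 × £0.25 = £38.37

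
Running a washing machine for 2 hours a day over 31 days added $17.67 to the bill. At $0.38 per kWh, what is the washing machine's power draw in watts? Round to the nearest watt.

750 W

Energy = $17.67 ÷ $0.38/kWh = 46.5 kWh
Runtime = 2 h/day × 31 days = 62 h
Power = 46.5 kWh ÷ 62 h = 0.75 kW = 750 W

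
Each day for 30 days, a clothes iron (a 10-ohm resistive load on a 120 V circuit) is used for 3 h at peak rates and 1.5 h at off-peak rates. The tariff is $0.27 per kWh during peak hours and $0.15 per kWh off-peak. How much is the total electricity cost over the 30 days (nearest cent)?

Power = V²/R = 120²/10 = 1440 W = 1.44 kW
Peak energy = 1.44 kW × 3 h × 30 = 129.6 kWh
Off-peak energy = 1.44 kW × 1.5 h × 30 = 64.8 kWh
Cost = 129.6 × $0.27 + 64.8 × $0.15 = $34.992 + $9.72 = $44.71

$44.71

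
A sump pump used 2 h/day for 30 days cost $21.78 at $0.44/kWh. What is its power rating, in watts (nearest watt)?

825 W

Energy = $21.78 ÷ $0.44/kWh = 49.5 kWh
Runtime = 2 h/day × 30 days = 60 h
Power = 49.5 kWh ÷ 60 h = 0.825 kW = 825 W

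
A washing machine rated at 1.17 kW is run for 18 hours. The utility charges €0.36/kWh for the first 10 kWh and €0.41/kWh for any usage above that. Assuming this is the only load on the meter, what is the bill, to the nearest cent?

Energy = 1.17 kW × 18 h = 21.06 kWh
Tier 1 (0–10 kWh): 10 × €0.36 = €3.6
Above 10 kWh: 11.06 × €0.41 = €4.5346
Bill = €8.13

€8.13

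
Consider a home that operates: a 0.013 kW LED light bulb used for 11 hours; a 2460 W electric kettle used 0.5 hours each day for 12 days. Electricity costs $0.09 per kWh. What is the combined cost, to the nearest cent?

$1.34

LED light bulb: 0.013 kW × 11 h = 0.143 kWh
electric kettle: Runtime = 0.5 h/day × 12 days = 6 h
electric kettle: 2.46 kW × 6 h = 14.76 kWh
Total energy = 14.903 kWh
Cost = 14.903 × $0.09 = $1.34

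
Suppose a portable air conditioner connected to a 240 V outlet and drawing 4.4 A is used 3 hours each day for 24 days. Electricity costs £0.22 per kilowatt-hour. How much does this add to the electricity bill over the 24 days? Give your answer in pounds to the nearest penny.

£16.73

Power = 4.4 A × 240 V = 1056 W = 1.056 kW
Runtime = 3 h/day × 24 days = 72 h
Energy = 1.056 kW × 72 h = 76.032 kWh
Cost = 76.032 kWh × £0.22/kWh = £16.73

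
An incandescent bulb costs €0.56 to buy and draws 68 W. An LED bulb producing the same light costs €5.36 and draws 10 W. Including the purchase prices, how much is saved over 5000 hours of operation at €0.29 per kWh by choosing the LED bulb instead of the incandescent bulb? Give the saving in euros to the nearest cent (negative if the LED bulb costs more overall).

€79.30

incandescent bulb: €0.56 + (68/1000) kW × 5000 h × €0.29 = €0.56 + €98.6 = €99.16
LED bulb: €5.36 + (10/1000) kW × 5000 h × €0.29 = €5.36 + €14.5 = €19.86
Saving = €99.16 − €19.86 = €79.3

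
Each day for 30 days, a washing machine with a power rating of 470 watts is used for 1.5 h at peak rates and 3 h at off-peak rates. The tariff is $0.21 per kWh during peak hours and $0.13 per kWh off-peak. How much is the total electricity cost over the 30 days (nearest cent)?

Peak energy = 0.47 kW × 1.5 h × 30 = 21.15 kWh
Off-peak energy = 0.47 kW × 3 h × 30 = 42.3 kWh
Cost = 21.15 × $0.21 + 42.3 × $0.13 = $4.4415 + $5.499 = $9.94

$9.94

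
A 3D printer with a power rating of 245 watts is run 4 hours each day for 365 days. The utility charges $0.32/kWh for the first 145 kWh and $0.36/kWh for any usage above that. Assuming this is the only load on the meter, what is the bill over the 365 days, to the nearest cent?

Runtime = 4 h/day × 365 days = 1460 h
Energy = 0.245 kW × 1460 h = 357.7 kWh
Tier 1 (0–145 kWh): 145 × $0.32 = $46.4
Above 145 kWh: 212.7 × $0.36 = $76.572
Bill = $122.97

$122.97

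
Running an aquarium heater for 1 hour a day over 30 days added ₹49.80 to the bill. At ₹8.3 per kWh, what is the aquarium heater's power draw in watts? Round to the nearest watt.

Energy = ₹49.80 ÷ ₹8.3/kWh = 6 kWh
Runtime = 1 h/day × 30 days = 30 h
Power = 6 kWh ÷ 30 h = 0.2 kW = 200 W

200 W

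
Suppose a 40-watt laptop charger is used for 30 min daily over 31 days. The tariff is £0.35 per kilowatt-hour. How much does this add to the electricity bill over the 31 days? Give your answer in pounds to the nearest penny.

£0.22

Runtime = 30 min × 31 = 930 min = 15.5 h
Energy = 0.04 kW × 15.5 h = 0.62 kWh
Cost = 0.62 kWh × £0.35/kWh = £0.22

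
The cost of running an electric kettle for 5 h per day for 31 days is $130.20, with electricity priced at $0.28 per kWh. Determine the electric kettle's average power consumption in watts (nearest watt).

3000 W

Energy = $130.20 ÷ $0.28/kWh = 465 kWh
Runtime = 5 h/day × 31 days = 155 h
Power = 465 kWh ÷ 155 h = 3 kW = 3000 W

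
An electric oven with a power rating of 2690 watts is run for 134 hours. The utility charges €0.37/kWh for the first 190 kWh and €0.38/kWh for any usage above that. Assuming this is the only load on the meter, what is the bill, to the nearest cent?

€135.07

Energy = 2.69 kW × 134 h = 360.46 kWh
Tier 1 (0–190 kWh): 190 × €0.37 = €70.3
Above 190 kWh: 170.46 × €0.38 = €64.7748
Bill = €135.07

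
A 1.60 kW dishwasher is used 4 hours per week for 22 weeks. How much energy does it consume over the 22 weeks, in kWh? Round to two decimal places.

140.80 kWh

Runtime = 4 h/week × 22 weeks = 88 h
Energy = 1.6 kW × 88 h = 140.8 kWh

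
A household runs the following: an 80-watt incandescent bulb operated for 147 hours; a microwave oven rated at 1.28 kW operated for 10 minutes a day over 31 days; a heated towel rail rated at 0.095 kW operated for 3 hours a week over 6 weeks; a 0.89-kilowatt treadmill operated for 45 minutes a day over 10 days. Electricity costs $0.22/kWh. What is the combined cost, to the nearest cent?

incandescent bulb: 0.08 kW × 147 h = 11.76 kWh
microwave oven: Runtime = 10 min × 31 = 310 min = 5.166666… h
microwave oven: 1.28 kW × 5.166666… h = 6.613333… kWh
heated towel rail: Runtime = 3 h/week × 6 weeks = 18 h
heated towel rail: 0.095 kW × 18 h = 1.71 kWh
treadmill: Runtime = 45 min × 10 = 450 min = 7.5 h
treadmill: 0.89 kW × 7.5 h = 6.675 kWh
Total energy = 26.758333… kWh
Cost = 26.758333… × $0.22 = $5.89

$5.89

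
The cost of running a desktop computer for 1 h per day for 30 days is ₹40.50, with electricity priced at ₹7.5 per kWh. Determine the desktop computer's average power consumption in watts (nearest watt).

180 W

Energy = ₹40.50 ÷ ₹7.5/kWh = 5.4 kWh
Runtime = 1 h/day × 30 days = 30 h
Power = 5.4 kWh ÷ 30 h = 0.18 kW = 180 W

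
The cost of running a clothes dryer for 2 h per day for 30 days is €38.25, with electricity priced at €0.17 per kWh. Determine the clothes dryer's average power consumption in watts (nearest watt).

3750 W

Energy = €38.25 ÷ €0.17/kWh = 225 kWh
Runtime = 2 h/day × 30 days = 60 h
Power = 225 kWh ÷ 60 h = 3.75 kW = 3750 W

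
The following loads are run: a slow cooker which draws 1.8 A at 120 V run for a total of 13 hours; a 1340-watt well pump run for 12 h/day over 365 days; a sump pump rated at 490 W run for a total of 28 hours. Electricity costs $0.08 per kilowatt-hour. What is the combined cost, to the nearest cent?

$470.86

slow cooker: Power = 1.8 A × 120 V = 216 W = 0.216 kW
slow cooker: 0.216 kW × 13 h = 2.808 kWh
well pump: Runtime = 12 h/day × 365 days = 4380 h
well pump: 1.34 kW × 4380 h = 5869.2 kWh
sump pump: 0.49 kW × 28 h = 13.72 kWh
Total energy = 5885.728 kWh
Cost = 5885.728 × $0.08 = $470.86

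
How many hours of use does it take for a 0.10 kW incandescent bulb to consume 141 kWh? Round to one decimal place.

1410.0 h

Hours = 141 kWh ÷ 0.1 kW = 1410.0 h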